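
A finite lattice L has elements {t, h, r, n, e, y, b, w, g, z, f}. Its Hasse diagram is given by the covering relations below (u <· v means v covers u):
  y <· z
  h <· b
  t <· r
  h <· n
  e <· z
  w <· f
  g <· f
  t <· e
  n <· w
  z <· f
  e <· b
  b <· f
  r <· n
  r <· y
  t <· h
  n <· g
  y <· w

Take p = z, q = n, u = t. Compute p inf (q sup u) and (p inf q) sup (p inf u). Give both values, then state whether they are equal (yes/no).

r; r; yes

q sup u = n, so p inf (q sup u) = z inf n = r.
p inf q = r and p inf u = t, so (p inf q) sup (p inf u) = r sup t = r.
Equal: yes.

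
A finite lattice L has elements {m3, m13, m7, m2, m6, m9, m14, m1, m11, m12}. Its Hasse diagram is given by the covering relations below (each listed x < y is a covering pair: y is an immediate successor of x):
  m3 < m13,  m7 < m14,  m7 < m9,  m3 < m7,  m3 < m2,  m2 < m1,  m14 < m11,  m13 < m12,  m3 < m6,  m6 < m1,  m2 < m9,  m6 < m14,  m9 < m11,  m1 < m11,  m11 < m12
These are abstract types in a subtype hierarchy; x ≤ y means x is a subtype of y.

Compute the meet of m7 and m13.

m3

Common lower bounds of {m7, m13}: m3.
The greatest among these is m3.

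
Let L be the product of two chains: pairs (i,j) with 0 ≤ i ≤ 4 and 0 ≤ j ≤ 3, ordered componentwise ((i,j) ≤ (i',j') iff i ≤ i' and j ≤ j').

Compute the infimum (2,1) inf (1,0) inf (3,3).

(1,0)

In a product of chains, the meet is componentwise min, giving (1,0).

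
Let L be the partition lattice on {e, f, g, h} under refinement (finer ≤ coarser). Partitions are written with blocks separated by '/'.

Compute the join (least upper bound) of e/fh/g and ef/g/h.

Common upper bounds of {e/fh/g, ef/g/h}: efgh, efh/g.
The least among these is efh/g.

efh/g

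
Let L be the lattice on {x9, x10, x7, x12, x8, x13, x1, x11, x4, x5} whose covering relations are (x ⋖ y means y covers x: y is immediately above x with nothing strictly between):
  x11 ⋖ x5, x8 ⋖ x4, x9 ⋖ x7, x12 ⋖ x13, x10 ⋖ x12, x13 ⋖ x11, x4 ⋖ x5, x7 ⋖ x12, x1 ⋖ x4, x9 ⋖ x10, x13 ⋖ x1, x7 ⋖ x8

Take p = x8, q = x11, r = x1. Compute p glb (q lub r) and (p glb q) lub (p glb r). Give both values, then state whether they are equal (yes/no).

x8; x7; no

q lub r = x5, so p glb (q lub r) = x8 glb x5 = x8.
p glb q = x7 and p glb r = x7, so (p glb q) lub (p glb r) = x7 lub x7 = x7.
Equal: no.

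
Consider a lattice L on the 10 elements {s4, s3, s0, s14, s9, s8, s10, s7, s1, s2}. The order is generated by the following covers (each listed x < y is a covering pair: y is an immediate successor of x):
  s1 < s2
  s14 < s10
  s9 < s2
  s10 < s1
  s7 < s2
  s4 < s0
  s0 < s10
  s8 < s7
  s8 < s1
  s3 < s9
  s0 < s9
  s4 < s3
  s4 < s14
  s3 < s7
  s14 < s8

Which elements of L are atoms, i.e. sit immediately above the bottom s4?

The atoms are exactly the elements that cover s4: s0, s14, s3.

s0, s14, s3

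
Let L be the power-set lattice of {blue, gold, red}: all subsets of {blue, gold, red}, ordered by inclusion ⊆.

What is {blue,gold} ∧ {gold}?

Common lower bounds of {{blue,gold}, {gold}}: {gold}, ∅.
The greatest among these is {gold}.

{gold}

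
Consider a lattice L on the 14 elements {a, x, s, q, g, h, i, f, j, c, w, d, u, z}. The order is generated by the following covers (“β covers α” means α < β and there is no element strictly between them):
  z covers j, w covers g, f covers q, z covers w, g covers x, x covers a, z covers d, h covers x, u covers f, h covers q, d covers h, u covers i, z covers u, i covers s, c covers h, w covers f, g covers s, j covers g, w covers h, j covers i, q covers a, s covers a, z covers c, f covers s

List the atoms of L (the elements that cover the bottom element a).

q, s, x

The atoms are exactly the elements that cover a: q, s, x.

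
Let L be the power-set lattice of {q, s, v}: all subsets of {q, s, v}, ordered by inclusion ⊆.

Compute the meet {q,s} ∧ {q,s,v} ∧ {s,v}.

{s}

Common lower bounds of {{q,s}, {q,s,v}, {s,v}}: {s}, ∅.
The greatest among these is {s}.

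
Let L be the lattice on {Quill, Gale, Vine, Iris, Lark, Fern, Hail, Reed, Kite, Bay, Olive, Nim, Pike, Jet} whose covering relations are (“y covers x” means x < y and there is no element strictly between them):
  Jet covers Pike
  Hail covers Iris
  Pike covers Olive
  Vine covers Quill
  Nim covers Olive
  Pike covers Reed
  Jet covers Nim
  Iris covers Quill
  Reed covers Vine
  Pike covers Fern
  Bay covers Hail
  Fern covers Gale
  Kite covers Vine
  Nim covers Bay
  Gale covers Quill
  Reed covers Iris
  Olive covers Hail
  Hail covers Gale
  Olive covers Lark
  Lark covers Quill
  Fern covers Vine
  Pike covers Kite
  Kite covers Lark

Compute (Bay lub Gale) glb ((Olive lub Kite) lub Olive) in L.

Hail

Bay ∨ Gale = Bay
Olive ∨ Kite = Pike
Pike ∨ Olive = Pike
Bay ∧ Pike = Hail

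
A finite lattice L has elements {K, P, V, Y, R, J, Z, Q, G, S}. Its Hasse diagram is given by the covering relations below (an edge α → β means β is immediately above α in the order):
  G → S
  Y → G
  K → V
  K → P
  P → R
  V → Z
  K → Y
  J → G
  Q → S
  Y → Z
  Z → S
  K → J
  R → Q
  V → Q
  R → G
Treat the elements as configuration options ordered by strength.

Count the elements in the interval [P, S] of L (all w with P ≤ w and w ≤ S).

5

The interval [P, S] = {G, P, Q, R, S}, which has 5 elements.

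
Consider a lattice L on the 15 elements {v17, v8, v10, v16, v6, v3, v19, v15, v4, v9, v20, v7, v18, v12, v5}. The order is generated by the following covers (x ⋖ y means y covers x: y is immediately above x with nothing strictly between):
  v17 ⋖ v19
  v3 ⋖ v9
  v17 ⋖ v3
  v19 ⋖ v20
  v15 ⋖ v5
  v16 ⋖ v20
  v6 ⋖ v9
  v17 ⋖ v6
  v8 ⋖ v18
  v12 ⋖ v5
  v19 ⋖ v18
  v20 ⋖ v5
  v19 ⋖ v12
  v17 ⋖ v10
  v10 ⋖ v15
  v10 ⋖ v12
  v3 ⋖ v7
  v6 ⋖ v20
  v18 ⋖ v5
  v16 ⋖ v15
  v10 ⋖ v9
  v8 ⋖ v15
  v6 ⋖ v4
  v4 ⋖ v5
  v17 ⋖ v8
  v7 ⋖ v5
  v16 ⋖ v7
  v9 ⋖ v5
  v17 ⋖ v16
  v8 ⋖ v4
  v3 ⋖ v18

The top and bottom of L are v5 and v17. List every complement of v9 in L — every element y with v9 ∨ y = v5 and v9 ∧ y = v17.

v16, v19, v8

Need y with v9 ∨ y = v5 and v9 ∧ y = v17.
Checking each element gives: v16, v19, v8.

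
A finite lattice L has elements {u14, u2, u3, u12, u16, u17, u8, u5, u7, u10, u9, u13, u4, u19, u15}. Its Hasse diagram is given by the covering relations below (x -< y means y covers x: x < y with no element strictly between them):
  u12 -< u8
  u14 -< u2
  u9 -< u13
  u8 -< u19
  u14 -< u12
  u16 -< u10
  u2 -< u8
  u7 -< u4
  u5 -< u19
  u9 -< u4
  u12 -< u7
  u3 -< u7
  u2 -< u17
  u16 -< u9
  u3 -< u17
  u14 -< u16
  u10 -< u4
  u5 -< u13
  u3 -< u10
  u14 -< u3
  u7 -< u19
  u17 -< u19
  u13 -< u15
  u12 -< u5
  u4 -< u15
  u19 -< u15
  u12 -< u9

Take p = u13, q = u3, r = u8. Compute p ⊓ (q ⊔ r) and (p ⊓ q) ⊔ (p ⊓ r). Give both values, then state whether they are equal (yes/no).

q ⊔ r = u19, so p ⊓ (q ⊔ r) = u13 ⊓ u19 = u5.
p ⊓ q = u14 and p ⊓ r = u12, so (p ⊓ q) ⊔ (p ⊓ r) = u14 ⊔ u12 = u12.
Equal: no.

u5; u12; no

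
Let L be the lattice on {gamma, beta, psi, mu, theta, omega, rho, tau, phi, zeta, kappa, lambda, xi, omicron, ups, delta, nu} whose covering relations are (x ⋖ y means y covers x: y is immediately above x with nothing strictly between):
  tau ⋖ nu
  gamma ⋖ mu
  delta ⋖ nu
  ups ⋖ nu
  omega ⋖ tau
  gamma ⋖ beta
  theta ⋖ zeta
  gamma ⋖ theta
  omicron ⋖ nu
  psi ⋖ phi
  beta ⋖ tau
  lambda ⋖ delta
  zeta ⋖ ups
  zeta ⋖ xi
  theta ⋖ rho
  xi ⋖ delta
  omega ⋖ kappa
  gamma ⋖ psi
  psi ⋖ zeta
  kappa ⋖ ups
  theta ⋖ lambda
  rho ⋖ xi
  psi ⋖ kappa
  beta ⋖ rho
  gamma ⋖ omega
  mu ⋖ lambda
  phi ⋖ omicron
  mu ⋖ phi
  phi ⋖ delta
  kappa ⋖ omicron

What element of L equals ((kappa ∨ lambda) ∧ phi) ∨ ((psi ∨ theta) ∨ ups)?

nu

kappa ∨ lambda = nu
nu ∧ phi = phi
psi ∨ theta = zeta
zeta ∨ ups = ups
phi ∨ ups = nu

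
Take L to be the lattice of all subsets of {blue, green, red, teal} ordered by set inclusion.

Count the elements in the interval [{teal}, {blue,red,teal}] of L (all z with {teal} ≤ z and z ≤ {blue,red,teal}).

4

The interval [{teal}, {blue,red,teal}] = {{blue,red,teal}, {blue,teal}, {red,teal}, {teal}}, which has 4 elements.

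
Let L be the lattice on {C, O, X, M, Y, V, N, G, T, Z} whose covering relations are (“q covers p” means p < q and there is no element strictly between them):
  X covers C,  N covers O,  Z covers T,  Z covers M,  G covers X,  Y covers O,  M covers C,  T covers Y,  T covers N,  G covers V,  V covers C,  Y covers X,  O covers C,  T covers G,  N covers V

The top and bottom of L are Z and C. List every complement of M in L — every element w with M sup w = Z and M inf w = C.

Need w with M ∨ w = Z and M ∧ w = C.
Checking each element gives: G, N, O, T, V, X, Y.

G, N, O, T, V, X, Y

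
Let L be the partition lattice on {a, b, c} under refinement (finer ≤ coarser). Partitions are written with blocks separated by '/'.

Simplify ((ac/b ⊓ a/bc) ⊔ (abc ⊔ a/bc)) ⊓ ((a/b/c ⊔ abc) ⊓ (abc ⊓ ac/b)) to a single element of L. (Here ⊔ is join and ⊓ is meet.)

ac/b

ac/b ∧ a/bc = a/b/c
abc ∨ a/bc = abc
a/b/c ∨ abc = abc
a/b/c ∨ abc = abc
abc ∧ ac/b = ac/b
abc ∧ ac/b = ac/b
abc ∧ ac/b = ac/b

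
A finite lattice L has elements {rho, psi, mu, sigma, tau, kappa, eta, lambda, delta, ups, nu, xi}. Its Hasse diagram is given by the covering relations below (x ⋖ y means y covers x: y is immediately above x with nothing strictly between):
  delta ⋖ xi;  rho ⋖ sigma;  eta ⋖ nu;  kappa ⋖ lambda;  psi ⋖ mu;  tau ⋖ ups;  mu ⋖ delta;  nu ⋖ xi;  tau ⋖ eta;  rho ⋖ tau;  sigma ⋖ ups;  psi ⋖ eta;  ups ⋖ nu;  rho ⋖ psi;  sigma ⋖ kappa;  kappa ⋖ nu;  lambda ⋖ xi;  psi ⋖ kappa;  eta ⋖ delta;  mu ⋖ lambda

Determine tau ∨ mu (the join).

delta

Common upper bounds of {tau, mu}: delta, xi.
The least among these is delta.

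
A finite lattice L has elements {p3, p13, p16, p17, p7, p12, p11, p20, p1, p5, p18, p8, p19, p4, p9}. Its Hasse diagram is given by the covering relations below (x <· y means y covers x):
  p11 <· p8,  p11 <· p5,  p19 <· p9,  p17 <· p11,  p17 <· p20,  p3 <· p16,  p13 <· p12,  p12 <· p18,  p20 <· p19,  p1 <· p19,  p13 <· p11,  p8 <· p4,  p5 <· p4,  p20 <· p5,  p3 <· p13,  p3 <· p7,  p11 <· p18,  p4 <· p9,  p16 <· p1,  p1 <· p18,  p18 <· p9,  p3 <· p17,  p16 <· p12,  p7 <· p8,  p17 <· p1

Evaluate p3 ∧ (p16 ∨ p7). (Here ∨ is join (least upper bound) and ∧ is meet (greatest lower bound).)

p16 ∨ p7 = p9
p3 ∧ p9 = p3

p3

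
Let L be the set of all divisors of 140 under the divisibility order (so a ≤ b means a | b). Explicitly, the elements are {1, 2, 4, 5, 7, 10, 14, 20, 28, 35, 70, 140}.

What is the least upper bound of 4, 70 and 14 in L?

140

Common upper bounds of {4, 70, 14}: 140.
The least among these is 140.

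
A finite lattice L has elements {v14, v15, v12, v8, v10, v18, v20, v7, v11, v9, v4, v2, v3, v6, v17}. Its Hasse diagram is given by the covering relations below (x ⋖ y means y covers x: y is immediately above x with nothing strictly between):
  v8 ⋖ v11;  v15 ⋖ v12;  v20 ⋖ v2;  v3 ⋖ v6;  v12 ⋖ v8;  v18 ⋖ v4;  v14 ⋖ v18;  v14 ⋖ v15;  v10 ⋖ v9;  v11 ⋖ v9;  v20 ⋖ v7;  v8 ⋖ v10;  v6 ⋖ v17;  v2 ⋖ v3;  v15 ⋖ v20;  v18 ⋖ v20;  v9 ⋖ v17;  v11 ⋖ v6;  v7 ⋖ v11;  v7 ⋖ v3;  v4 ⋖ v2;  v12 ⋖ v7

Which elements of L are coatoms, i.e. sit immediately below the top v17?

v6, v9

The coatoms are exactly the elements covered by v17: v6, v9.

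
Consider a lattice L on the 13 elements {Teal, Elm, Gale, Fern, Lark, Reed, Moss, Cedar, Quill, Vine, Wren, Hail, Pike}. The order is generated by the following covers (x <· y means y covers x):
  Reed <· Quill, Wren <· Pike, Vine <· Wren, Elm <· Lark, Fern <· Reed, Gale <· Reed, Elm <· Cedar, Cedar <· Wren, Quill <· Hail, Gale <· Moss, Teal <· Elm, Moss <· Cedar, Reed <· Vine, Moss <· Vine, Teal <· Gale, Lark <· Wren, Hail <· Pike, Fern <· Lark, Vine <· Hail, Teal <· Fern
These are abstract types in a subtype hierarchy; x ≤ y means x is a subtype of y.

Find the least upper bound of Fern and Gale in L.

Common upper bounds of {Fern, Gale}: Hail, Pike, Quill, Reed, Vine, Wren.
The least among these is Reed.

Reed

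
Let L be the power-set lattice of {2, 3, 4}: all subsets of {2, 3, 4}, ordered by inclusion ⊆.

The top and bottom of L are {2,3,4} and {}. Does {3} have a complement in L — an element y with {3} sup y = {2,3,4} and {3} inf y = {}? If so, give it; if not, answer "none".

{2,4}

Need y with {3} ∨ y = {2,3,4} and {3} ∧ y = {}.
Checking each element gives: {2,4}.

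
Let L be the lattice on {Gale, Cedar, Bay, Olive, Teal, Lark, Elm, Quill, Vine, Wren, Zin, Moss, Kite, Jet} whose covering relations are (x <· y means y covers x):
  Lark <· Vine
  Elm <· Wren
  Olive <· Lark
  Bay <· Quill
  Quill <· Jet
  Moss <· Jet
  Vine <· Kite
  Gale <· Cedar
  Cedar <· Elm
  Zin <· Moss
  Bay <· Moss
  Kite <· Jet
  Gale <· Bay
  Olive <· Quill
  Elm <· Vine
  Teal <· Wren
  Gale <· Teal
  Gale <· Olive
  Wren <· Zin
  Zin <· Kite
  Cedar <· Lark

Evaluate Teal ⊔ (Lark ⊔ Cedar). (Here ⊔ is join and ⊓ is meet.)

Kite

Lark ∨ Cedar = Lark
Teal ∨ Lark = Kite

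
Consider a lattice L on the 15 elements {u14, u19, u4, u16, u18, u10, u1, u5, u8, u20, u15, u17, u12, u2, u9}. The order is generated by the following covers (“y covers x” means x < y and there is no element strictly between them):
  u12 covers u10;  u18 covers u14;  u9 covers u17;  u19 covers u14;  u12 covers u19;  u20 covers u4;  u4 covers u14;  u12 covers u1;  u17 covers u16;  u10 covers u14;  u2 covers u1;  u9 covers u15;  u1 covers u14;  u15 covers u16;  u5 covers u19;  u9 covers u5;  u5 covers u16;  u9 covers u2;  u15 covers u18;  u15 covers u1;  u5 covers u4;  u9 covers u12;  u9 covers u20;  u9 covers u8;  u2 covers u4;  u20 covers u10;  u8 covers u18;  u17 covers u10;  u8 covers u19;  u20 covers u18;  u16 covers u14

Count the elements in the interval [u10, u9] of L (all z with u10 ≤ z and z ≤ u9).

5

The interval [u10, u9] = {u10, u12, u17, u20, u9}, which has 5 elements.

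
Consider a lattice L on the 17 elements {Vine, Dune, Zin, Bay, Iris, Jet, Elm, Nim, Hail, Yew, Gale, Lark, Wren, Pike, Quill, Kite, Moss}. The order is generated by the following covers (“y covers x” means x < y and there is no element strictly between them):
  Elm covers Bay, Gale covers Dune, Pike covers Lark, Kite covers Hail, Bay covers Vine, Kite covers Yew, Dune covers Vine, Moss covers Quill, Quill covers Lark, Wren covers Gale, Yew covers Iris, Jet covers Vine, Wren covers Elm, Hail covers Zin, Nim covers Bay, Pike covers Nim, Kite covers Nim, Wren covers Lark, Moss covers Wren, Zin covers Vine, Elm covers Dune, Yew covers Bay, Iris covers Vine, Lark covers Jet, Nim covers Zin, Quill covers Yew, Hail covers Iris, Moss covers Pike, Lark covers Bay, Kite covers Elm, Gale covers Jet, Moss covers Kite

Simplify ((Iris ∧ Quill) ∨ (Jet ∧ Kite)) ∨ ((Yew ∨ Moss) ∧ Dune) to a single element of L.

Kite

Iris ∧ Quill = Iris
Jet ∧ Kite = Vine
Iris ∨ Vine = Iris
Yew ∨ Moss = Moss
Moss ∧ Dune = Dune
Iris ∨ Dune = Kite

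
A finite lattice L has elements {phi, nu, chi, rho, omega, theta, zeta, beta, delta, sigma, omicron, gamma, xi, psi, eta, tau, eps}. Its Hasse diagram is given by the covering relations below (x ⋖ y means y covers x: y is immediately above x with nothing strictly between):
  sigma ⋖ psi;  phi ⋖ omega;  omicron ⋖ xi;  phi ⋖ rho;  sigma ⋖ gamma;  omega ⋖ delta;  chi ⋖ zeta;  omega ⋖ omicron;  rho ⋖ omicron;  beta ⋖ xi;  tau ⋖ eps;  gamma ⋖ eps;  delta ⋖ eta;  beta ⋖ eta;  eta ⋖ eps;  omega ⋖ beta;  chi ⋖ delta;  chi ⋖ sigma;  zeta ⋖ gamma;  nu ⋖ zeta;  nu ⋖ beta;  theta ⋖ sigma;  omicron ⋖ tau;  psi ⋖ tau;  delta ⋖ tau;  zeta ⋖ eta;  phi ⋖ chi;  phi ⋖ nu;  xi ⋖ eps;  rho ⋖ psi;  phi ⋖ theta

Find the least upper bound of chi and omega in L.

Common upper bounds of {chi, omega}: delta, eps, eta, tau.
The least among these is delta.

delta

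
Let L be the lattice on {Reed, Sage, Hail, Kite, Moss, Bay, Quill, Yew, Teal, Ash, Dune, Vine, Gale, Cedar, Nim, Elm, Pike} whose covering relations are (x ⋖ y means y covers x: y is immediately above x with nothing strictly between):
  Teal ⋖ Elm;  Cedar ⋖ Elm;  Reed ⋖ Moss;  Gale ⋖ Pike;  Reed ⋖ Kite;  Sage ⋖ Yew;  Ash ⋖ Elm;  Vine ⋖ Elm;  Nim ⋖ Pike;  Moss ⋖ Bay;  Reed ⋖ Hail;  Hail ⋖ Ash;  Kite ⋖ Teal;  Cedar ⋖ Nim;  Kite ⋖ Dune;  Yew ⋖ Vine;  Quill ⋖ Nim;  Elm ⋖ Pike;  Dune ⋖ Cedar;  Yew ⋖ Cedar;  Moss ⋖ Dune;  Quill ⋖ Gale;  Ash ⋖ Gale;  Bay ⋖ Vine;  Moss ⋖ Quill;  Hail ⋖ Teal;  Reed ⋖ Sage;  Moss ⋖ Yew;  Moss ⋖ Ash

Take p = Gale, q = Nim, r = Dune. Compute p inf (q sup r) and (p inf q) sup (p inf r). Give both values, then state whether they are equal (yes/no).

q sup r = Nim, so p inf (q sup r) = Gale inf Nim = Quill.
p inf q = Quill and p inf r = Moss, so (p inf q) sup (p inf r) = Quill sup Moss = Quill.
Equal: yes.

Quill; Quill; yes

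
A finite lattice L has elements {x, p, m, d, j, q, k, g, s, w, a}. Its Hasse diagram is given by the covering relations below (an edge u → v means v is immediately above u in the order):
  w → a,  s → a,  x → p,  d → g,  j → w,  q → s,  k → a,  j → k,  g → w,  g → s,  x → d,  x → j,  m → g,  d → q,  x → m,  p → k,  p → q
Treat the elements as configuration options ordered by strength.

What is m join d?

g

Common upper bounds of {m, d}: a, g, s, w.
The least among these is g.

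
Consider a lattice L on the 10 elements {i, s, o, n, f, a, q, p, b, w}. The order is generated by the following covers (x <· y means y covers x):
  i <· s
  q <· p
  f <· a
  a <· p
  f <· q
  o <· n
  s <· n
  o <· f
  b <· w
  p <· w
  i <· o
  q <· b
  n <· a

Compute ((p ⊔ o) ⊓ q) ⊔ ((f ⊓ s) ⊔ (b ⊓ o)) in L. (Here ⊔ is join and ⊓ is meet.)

p ∨ o = p
p ∧ q = q
f ∧ s = i
b ∧ o = o
i ∨ o = o
q ∨ o = q

q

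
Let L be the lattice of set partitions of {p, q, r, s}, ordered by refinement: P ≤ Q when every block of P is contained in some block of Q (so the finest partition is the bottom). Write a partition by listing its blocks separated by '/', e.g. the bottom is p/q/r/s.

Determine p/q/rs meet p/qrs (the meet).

p/q/rs

Common lower bounds of {p/q/rs, p/qrs}: p/q/r/s, p/q/rs.
The greatest among these is p/q/rs.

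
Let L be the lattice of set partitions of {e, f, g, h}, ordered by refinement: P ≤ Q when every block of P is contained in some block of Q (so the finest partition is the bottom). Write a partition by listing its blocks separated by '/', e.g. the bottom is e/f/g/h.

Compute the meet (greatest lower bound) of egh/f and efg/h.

eg/f/h

The meet (common refinement) of egh/f and efg/h intersects blocks pairwise, giving eg/f/h.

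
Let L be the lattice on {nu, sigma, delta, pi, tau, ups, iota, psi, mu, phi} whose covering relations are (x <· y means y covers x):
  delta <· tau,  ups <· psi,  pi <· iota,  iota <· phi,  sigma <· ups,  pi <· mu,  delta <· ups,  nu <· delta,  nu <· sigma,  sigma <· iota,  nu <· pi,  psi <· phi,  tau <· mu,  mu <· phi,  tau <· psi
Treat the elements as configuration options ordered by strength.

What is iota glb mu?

Common lower bounds of {iota, mu}: nu, pi.
The greatest among these is pi.

pi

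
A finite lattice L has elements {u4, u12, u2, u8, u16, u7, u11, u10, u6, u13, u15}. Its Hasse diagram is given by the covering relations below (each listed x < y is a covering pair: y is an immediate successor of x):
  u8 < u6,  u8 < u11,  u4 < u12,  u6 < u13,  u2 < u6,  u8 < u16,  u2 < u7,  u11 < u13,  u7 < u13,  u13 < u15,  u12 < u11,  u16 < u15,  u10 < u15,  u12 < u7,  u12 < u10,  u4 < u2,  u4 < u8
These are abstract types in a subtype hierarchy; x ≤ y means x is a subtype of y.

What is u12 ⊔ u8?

u11

Common upper bounds of {u12, u8}: u11, u13, u15.
The least among these is u11.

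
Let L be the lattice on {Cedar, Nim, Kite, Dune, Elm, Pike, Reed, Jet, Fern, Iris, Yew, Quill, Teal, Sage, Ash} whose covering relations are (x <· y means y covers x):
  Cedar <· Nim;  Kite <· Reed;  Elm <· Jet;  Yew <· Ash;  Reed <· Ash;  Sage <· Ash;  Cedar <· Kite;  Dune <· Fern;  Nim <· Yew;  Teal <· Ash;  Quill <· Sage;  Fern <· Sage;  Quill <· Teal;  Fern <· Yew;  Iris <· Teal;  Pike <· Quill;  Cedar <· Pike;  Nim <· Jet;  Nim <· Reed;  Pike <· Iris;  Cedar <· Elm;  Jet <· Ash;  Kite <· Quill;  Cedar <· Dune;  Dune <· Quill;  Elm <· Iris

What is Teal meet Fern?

Dune

Common lower bounds of {Teal, Fern}: Cedar, Dune.
The greatest among these is Dune.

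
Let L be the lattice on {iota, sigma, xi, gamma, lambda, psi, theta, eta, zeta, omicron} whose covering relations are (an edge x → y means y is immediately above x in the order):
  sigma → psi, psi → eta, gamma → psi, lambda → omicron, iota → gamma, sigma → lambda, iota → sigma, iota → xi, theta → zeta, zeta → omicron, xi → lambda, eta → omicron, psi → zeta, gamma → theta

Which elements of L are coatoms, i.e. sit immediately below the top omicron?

The coatoms are exactly the elements covered by omicron: eta, lambda, zeta.

eta, lambda, zeta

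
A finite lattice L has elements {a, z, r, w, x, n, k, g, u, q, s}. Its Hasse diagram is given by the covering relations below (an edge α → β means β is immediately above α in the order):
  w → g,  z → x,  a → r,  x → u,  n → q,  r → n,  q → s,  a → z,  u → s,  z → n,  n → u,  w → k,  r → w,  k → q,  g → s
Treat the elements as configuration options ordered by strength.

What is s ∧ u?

Common lower bounds of {s, u}: a, n, r, u, x, z.
The greatest among these is u.

u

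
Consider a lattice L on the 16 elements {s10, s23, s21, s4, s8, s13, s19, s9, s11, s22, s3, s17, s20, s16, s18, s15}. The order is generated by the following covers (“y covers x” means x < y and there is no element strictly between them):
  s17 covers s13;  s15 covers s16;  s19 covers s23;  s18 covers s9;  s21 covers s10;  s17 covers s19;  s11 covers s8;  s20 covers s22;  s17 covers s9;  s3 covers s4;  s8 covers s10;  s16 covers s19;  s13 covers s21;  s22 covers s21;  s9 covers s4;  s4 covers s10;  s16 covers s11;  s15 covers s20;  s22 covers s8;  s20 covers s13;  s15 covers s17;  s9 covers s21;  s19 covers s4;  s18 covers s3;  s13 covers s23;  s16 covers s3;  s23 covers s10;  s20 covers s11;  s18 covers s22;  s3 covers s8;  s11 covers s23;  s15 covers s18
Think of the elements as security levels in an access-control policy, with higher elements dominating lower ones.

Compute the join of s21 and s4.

s9

Common upper bounds of {s21, s4}: s15, s17, s18, s9.
The least among these is s9.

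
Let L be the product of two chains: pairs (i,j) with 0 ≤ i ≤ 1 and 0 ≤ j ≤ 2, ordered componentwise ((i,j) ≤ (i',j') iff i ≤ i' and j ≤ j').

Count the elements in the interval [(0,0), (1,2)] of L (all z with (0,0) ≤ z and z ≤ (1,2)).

6

The interval [(0,0), (1,2)] = {(0,0), (0,1), (0,2), (1,0), (1,1), (1,2)}, which has 6 elements.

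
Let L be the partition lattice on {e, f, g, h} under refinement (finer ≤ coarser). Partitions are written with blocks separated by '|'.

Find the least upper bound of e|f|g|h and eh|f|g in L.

The join of e|f|g|h and eh|f|g merges any blocks that overlap across the partitions, giving eh|f|g.

eh|f|g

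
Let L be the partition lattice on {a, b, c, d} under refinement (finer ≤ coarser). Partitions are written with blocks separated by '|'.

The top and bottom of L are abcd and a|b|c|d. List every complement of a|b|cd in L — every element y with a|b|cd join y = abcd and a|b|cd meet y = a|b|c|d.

abc|d, abd|c, ac|bd, ad|bc

Need y with a|b|cd ∨ y = abcd and a|b|cd ∧ y = a|b|c|d.
Checking each element gives: abc|d, abd|c, ac|bd, ad|bc.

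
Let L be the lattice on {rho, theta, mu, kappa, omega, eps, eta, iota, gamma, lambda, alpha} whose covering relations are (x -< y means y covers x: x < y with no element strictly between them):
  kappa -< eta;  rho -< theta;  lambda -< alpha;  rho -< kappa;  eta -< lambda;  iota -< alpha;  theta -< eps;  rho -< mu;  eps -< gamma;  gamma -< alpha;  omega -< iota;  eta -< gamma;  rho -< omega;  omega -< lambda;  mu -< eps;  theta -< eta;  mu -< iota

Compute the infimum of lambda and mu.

Common lower bounds of {lambda, mu}: rho.
The greatest among these is rho.

rho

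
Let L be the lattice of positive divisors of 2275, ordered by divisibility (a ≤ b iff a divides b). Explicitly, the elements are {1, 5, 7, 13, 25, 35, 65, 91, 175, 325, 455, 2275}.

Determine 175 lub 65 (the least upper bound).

2275

In the divisibility order, the join is the least common multiple: lcm(175, 65) = 2275.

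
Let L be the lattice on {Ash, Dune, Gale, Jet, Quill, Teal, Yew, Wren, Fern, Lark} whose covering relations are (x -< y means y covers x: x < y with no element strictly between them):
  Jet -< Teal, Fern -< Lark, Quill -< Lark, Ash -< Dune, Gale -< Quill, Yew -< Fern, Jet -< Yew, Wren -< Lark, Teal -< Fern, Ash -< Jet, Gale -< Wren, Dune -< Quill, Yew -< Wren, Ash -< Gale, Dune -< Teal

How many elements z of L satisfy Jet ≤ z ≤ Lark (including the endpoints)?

The interval [Jet, Lark] = {Fern, Jet, Lark, Teal, Wren, Yew}, which has 6 elements.

6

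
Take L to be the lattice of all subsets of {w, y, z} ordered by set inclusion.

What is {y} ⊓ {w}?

∅

Under ⊆, meet is intersection: {y} ∩ {w} = ∅.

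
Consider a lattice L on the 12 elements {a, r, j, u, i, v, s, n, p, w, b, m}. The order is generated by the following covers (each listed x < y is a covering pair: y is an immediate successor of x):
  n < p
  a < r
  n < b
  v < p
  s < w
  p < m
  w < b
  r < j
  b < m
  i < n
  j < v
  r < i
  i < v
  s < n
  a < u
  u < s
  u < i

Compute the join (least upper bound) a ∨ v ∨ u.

Common upper bounds of {a, v, u}: m, p, v.
The least among these is v.

v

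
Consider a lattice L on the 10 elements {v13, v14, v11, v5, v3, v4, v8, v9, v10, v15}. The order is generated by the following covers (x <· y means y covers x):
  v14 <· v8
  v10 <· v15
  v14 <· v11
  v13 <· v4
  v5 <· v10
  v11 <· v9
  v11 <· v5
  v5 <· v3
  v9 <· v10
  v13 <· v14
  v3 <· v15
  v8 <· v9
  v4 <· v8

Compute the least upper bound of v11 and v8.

v9

Common upper bounds of {v11, v8}: v10, v15, v9.
The least among these is v9.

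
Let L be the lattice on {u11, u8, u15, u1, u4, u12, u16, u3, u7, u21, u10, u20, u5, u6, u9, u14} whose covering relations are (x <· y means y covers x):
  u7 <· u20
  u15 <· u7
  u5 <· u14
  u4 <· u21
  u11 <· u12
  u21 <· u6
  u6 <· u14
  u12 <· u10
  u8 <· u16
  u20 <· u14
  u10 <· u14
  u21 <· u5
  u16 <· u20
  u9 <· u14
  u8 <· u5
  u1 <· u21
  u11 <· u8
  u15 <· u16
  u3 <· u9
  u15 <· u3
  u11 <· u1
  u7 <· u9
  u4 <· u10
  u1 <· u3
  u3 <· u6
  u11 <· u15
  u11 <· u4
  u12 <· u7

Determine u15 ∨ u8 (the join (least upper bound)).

Common upper bounds of {u15, u8}: u14, u16, u20.
The least among these is u16.

u16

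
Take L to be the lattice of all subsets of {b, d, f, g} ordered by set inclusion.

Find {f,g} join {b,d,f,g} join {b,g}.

{b,d,f,g}

Under ⊆, join is union: {f,g} ∪ {b,d,f,g} ∪ {b,g} = {b,d,f,g}.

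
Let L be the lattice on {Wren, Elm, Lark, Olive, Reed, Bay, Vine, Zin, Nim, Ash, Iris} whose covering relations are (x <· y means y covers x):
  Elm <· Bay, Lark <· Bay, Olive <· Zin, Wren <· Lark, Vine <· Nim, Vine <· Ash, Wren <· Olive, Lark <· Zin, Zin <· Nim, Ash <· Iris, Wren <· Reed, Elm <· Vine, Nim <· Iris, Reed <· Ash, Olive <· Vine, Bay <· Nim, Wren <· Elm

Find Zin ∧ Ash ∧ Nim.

Common lower bounds of {Zin, Ash, Nim}: Olive, Wren.
The greatest among these is Olive.

Olive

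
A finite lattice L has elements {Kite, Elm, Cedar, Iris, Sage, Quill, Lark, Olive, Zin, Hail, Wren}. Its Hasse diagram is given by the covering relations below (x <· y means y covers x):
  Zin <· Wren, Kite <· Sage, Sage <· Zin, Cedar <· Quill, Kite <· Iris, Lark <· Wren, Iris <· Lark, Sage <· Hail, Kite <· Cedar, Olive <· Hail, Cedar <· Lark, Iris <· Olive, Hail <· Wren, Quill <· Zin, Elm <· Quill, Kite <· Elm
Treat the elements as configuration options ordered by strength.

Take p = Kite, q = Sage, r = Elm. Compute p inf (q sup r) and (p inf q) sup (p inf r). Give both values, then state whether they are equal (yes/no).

q sup r = Zin, so p inf (q sup r) = Kite inf Zin = Kite.
p inf q = Kite and p inf r = Kite, so (p inf q) sup (p inf r) = Kite sup Kite = Kite.
Equal: yes.

Kite; Kite; yes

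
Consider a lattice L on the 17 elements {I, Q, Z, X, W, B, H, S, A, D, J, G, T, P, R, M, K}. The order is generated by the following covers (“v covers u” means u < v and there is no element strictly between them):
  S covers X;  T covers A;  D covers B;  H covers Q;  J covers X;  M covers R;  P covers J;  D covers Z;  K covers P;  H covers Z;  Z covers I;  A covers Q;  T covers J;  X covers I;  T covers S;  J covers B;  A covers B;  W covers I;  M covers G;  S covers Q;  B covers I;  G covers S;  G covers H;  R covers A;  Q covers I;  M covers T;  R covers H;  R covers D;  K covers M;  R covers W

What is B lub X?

J

Common upper bounds of {B, X}: J, K, M, P, T.
The least among these is J.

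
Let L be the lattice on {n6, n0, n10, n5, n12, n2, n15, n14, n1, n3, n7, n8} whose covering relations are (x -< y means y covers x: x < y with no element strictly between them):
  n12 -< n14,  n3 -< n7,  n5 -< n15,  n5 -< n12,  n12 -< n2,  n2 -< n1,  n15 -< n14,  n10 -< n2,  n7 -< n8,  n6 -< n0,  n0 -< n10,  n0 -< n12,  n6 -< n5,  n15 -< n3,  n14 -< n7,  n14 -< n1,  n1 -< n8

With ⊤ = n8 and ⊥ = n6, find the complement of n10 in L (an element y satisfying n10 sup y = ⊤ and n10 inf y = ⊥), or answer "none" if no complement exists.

Need y with n10 ∨ y = n8 and n10 ∧ y = n6.
Checking each element gives: n3.

n3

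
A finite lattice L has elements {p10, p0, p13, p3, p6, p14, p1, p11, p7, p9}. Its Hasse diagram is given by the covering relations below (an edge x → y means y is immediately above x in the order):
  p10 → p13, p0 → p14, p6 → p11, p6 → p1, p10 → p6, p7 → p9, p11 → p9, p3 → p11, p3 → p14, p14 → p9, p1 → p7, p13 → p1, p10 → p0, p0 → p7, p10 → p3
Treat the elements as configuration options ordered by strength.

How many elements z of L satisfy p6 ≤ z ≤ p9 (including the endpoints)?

The interval [p6, p9] = {p1, p11, p6, p7, p9}, which has 5 elements.

5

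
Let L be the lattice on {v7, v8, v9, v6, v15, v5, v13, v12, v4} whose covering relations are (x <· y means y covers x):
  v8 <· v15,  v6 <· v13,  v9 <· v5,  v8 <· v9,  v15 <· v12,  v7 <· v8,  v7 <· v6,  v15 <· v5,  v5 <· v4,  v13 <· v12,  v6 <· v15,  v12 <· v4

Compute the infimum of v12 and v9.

Common lower bounds of {v12, v9}: v7, v8.
The greatest among these is v8.

v8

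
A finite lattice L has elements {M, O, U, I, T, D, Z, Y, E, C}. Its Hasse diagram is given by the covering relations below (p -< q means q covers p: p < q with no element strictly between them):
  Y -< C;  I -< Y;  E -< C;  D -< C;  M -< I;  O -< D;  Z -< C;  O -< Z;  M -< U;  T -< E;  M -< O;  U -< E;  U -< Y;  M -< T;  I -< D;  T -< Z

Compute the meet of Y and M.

M

Common lower bounds of {Y, M}: M.
The greatest among these is M.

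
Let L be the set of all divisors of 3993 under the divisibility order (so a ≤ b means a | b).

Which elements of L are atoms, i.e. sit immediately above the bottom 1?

The atoms are exactly the elements that cover 1: 11, 3.

11, 3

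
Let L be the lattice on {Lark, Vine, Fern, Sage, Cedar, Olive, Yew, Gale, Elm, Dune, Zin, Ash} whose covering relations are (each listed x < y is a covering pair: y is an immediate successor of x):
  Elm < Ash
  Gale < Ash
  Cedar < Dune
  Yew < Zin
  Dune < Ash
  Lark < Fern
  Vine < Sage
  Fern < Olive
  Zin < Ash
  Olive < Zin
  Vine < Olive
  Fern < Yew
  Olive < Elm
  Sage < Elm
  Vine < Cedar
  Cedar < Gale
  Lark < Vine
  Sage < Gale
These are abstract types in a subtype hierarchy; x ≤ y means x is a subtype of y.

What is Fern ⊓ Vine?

Common lower bounds of {Fern, Vine}: Lark.
The greatest among these is Lark.

Lark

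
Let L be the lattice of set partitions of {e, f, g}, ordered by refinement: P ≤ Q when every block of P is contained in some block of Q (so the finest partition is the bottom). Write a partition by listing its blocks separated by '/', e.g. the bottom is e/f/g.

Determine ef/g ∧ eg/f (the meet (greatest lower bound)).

e/f/g

The meet (common refinement) of ef/g and eg/f intersects blocks pairwise, giving e/f/g.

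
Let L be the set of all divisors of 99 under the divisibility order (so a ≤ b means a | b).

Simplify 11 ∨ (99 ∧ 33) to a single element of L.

33

99 ∧ 33 = 33
11 ∨ 33 = 33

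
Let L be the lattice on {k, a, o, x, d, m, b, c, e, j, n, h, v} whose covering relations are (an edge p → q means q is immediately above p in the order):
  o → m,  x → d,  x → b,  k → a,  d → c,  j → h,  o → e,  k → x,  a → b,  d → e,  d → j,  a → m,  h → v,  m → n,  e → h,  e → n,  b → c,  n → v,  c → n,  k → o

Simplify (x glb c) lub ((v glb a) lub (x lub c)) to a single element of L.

x ∧ c = x
v ∧ a = a
x ∨ c = c
a ∨ c = c
x ∨ c = c

c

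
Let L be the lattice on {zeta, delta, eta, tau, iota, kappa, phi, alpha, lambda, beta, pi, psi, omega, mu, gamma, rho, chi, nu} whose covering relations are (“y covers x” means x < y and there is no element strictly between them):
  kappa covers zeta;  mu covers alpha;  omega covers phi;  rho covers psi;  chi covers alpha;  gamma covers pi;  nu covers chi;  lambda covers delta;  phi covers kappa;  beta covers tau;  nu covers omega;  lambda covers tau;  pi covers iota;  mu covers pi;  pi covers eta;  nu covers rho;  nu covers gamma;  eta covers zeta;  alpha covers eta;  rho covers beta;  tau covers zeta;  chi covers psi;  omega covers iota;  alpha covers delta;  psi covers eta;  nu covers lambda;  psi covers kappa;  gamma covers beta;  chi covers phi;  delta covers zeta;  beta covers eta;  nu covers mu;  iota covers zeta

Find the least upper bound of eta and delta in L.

Common upper bounds of {eta, delta}: alpha, chi, mu, nu.
The least among these is alpha.

alpha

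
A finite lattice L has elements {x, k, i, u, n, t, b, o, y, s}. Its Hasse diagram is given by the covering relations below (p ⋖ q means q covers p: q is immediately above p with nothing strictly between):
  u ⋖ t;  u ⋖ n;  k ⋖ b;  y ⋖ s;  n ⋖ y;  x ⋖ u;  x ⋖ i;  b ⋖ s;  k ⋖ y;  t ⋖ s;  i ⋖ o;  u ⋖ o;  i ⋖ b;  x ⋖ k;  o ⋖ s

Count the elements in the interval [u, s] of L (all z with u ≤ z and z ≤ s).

The interval [u, s] = {n, o, s, t, u, y}, which has 6 elements.

6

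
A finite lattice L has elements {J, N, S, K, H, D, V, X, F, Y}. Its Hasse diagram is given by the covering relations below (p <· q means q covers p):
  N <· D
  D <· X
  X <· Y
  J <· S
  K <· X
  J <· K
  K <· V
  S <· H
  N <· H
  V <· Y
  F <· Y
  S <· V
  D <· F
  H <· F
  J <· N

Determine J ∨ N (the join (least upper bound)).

Common upper bounds of {J, N}: D, F, H, N, X, Y.
The least among these is N.

N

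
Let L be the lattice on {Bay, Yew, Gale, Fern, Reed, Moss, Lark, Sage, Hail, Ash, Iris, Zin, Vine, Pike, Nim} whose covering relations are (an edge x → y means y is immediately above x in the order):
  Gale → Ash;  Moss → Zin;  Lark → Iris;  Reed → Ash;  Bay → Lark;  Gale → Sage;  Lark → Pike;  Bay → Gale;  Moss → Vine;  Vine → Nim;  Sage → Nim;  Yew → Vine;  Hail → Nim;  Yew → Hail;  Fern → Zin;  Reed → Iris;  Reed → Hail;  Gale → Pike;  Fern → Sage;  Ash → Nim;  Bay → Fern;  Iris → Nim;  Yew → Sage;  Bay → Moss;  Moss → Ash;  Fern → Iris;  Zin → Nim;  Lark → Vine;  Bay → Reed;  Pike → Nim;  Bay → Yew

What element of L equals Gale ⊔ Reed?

Ash

Gale ∨ Reed = Ash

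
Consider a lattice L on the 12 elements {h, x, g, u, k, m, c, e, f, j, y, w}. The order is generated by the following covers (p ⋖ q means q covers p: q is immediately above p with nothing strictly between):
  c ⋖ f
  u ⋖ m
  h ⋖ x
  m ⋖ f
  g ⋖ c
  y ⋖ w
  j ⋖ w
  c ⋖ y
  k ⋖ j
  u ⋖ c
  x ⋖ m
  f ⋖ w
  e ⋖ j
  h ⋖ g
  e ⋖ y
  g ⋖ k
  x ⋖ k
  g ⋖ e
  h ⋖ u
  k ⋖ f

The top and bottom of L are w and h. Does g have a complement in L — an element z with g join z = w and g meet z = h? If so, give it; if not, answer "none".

none

For every candidate z, either g ∨ z ≠ w or g ∧ z ≠ h; no complement exists.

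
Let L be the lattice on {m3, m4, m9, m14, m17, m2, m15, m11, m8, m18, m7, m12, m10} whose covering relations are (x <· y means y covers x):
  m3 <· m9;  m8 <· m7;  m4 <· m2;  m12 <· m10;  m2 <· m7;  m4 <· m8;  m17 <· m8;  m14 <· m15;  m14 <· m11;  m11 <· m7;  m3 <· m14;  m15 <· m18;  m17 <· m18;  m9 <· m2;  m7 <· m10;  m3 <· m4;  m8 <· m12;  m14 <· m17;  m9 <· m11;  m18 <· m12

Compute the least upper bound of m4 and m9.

Common upper bounds of {m4, m9}: m10, m2, m7.
The least among these is m2.

m2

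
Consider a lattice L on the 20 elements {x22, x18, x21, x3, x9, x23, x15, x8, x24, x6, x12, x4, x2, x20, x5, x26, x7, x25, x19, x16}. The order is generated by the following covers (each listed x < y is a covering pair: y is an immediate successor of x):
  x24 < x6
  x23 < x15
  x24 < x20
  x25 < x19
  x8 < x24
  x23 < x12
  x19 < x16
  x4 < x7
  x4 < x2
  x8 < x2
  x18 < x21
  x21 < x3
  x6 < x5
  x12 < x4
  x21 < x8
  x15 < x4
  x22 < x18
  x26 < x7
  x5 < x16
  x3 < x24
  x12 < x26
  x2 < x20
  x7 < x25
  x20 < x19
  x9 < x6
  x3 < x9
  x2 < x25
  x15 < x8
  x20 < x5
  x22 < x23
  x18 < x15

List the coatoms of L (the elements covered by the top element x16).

The coatoms are exactly the elements covered by x16: x19, x5.

x19, x5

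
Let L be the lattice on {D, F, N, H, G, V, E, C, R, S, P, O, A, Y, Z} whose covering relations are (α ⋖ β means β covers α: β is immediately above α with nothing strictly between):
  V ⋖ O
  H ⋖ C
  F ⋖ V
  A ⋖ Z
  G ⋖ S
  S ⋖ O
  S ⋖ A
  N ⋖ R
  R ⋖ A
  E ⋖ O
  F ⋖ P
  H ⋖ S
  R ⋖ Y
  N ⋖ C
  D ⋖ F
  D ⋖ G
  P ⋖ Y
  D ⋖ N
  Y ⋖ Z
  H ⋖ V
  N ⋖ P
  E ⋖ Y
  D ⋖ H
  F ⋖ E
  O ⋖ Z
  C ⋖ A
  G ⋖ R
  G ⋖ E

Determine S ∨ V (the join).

Common upper bounds of {S, V}: O, Z.
The least among these is O.

O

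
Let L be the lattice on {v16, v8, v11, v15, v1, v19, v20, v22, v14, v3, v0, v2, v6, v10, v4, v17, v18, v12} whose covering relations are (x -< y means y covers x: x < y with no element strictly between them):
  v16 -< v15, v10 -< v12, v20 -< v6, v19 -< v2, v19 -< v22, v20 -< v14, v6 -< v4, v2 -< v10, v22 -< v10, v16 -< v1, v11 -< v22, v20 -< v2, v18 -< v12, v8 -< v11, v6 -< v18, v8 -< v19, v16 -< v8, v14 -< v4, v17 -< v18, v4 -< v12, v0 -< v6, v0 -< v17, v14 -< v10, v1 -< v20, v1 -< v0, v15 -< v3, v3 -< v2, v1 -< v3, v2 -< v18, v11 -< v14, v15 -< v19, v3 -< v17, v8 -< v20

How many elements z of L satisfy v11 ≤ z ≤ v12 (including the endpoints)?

6

The interval [v11, v12] = {v10, v11, v12, v14, v22, v4}, which has 6 elements.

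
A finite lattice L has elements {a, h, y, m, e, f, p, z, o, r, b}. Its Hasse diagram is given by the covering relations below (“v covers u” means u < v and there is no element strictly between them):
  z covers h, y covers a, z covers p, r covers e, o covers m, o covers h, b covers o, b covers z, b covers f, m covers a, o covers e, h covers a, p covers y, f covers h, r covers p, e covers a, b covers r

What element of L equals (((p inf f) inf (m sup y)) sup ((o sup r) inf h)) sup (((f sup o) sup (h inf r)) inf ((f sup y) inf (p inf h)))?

h

p ∧ f = a
m ∨ y = b
a ∧ b = a
o ∨ r = b
b ∧ h = h
a ∨ h = h
f ∨ o = b
h ∧ r = a
b ∨ a = b
f ∨ y = b
p ∧ h = a
b ∧ a = a
b ∧ a = a
h ∨ a = h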